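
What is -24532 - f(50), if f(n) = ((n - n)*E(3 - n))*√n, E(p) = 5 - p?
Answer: -24532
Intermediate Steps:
f(n) = 0 (f(n) = ((n - n)*(5 - (3 - n)))*√n = (0*(5 + (-3 + n)))*√n = (0*(2 + n))*√n = 0*√n = 0)
-24532 - f(50) = -24532 - 1*0 = -24532 + 0 = -24532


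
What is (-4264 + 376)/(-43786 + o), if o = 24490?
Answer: 27/134 ≈ 0.20149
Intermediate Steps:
(-4264 + 376)/(-43786 + o) = (-4264 + 376)/(-43786 + 24490) = -3888/(-19296) = -3888*(-1/19296) = 27/134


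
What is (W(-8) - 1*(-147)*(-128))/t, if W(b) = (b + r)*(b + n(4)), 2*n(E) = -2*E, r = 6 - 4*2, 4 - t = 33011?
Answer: 18696/33007 ≈ 0.56643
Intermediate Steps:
t = -33007 (t = 4 - 1*33011 = 4 - 33011 = -33007)
r = -2 (r = 6 - 8 = -2)
n(E) = -E (n(E) = (-2*E)/2 = -E)
W(b) = (-4 + b)*(-2 + b) (W(b) = (b - 2)*(b - 1*4) = (-2 + b)*(b - 4) = (-2 + b)*(-4 + b) = (-4 + b)*(-2 + b))
(W(-8) - 1*(-147)*(-128))/t = ((8 + (-8)² - 6*(-8)) - 1*(-147)*(-128))/(-33007) = ((8 + 64 + 48) + 147*(-128))*(-1/33007) = (120 - 18816)*(-1/33007) = -18696*(-1/33007) = 18696/33007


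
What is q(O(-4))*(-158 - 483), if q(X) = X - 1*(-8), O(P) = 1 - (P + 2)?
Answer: -7051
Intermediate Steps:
O(P) = -1 - P (O(P) = 1 - (2 + P) = 1 + (-2 - P) = -1 - P)
q(X) = 8 + X (q(X) = X + 8 = 8 + X)
q(O(-4))*(-158 - 483) = (8 + (-1 - 1*(-4)))*(-158 - 483) = (8 + (-1 + 4))*(-641) = (8 + 3)*(-641) = 11*(-641) = -7051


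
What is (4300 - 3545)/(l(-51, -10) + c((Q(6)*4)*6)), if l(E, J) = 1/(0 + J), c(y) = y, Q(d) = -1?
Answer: -7550/241 ≈ -31.328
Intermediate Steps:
l(E, J) = 1/J
(4300 - 3545)/(l(-51, -10) + c((Q(6)*4)*6)) = (4300 - 3545)/(1/(-10) - 1*4*6) = 755/(-⅒ - 4*6) = 755/(-⅒ - 24) = 755/(-241/10) = 755*(-10/241) = -7550/241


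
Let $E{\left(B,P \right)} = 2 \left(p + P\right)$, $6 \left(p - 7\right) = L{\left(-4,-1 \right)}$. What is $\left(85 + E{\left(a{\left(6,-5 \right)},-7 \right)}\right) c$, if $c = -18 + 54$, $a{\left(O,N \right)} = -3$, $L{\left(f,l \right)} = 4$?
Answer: $3108$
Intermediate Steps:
$p = \frac{23}{3}$ ($p = 7 + \frac{1}{6} \cdot 4 = 7 + \frac{2}{3} = \frac{23}{3} \approx 7.6667$)
$E{\left(B,P \right)} = \frac{46}{3} + 2 P$ ($E{\left(B,P \right)} = 2 \left(\frac{23}{3} + P\right) = \frac{46}{3} + 2 P$)
$c = 36$
$\left(85 + E{\left(a{\left(6,-5 \right)},-7 \right)}\right) c = \left(85 + \left(\frac{46}{3} + 2 \left(-7\right)\right)\right) 36 = \left(85 + \left(\frac{46}{3} - 14\right)\right) 36 = \left(85 + \frac{4}{3}\right) 36 = \frac{259}{3} \cdot 36 = 3108$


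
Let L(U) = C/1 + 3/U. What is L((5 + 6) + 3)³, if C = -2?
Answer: -15625/2744 ≈ -5.6942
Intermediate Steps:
L(U) = -2 + 3/U (L(U) = -2/1 + 3/U = -2*1 + 3/U = -2 + 3/U)
L((5 + 6) + 3)³ = (-2 + 3/((5 + 6) + 3))³ = (-2 + 3/(11 + 3))³ = (-2 + 3/14)³ = (-25/14)³ = -15625/2744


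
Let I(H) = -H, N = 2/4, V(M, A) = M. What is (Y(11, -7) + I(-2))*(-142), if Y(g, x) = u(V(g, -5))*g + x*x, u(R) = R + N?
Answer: -25205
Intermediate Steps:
N = ½ (N = 2*(¼) = ½ ≈ 0.50000)
u(R) = ½ + R (u(R) = R + ½ = ½ + R)
Y(g, x) = x² + g*(½ + g) (Y(g, x) = (½ + g)*g + x*x = g*(½ + g) + x² = x² + g*(½ + g))
(Y(11, -7) + I(-2))*(-142) = ((11² + (-7)² + (½)*11) - 1*(-2))*(-142) = ((121 + 49 + 11/2) + 2)*(-142) = (351/2 + 2)*(-142) = (355/2)*(-142) = -25205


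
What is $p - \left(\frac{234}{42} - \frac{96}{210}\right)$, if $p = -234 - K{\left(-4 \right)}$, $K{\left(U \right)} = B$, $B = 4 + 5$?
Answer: $- \frac{8684}{35} \approx -248.11$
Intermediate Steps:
$B = 9$
$K{\left(U \right)} = 9$
$p = -243$ ($p = -234 - 9 = -243$)
$p - \left(\frac{234}{42} - \frac{96}{210}\right) = -243 - \left(\frac{234}{42} - \frac{96}{210}\right) = -243 - \left(234 \cdot \frac{1}{42} - \frac{16}{35}\right) = -243 - \left(\frac{39}{7} - \frac{16}{35}\right) = -243 - \frac{179}{35} = - \frac{8684}{35}$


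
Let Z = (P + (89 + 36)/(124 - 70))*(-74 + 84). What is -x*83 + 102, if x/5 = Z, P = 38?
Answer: -4514521/27 ≈ -1.6720e+5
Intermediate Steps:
Z = 10885/27 (Z = (38 + (89 + 36)/(124 - 70))*(-74 + 84) = (38 + 125/54)*10 = (2177/54)*10 = 10885/27 ≈ 403.15)
x = 54425/27 (x = 5*(10885/27) = 54425/27 ≈ 2015.7)
-x*83 + 102 = -1*54425/27*83 + 102 = -54425/27*83 + 102 = -4517275/27 + 102 = -4514521/27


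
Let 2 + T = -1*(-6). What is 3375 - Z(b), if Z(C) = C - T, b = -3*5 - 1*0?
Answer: 3394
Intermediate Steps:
T = 4 (T = -2 - 1*(-6) = -2 + 6 = 4)
b = -15 (b = -15 + 0 = -15)
Z(C) = -4 + C (Z(C) = C - 1*4 = C - 4 = -4 + C)
3375 - Z(b) = 3375 - (-4 - 15) = 3375 - 1*(-19) = 3375 + 19 = 3394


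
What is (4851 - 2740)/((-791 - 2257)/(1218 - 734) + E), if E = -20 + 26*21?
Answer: 255431/62884 ≈ 4.0619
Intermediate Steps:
E = 526 (E = -20 + 546 = 526)
(4851 - 2740)/((-791 - 2257)/(1218 - 734) + E) = (4851 - 2740)/((-791 - 2257)/(1218 - 734) + 526) = 2111/(-3048/484 + 526) = 2111/(-3048*1/484 + 526) = 2111/(-762/121 + 526) = 2111/(62884/121) = 2111*(121/62884) = 255431/62884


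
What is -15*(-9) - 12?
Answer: 123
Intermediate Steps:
-15*(-9) - 12 = 135 - 12 = 123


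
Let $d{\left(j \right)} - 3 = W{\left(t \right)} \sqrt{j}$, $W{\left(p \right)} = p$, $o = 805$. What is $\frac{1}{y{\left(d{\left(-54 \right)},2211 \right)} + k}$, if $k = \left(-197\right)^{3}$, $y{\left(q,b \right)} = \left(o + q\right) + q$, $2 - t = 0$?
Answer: $- \frac{3822281}{29219664086354} - \frac{3 i \sqrt{6}}{14609832043177} \approx -1.3081 \cdot 10^{-7} - 5.0298 \cdot 10^{-13} i$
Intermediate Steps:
$t = 2$ ($t = 2 - 0 = 2 + 0 = 2$)
$d{\left(j \right)} = 3 + 2 \sqrt{j}$
$y{\left(q,b \right)} = 805 + 2 q$ ($y{\left(q,b \right)} = \left(805 + q\right) + q = 805 + 2 q$)
$k = -7645373$
$\frac{1}{y{\left(d{\left(-54 \right)},2211 \right)} + k} = \frac{1}{\left(805 + 2 \left(3 + 2 \sqrt{-54}\right)\right) - 7645373} = \frac{1}{\left(805 + 2 \left(3 + 2 \cdot 3 i \sqrt{6}\right)\right) - 7645373} = \frac{1}{\left(805 + 2 \left(3 + 6 i \sqrt{6}\right)\right) - 7645373} = \frac{1}{\left(805 + \left(6 + 12 i \sqrt{6}\right)\right) - 7645373} = \frac{1}{\left(811 + 12 i \sqrt{6}\right) - 7645373} = \frac{1}{-7644562 + 12 i \sqrt{6}}$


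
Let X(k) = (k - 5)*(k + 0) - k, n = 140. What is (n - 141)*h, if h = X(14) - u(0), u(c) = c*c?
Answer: -112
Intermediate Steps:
X(k) = -k + k*(-5 + k) (X(k) = (-5 + k)*k - k = k*(-5 + k) - k = -k + k*(-5 + k))
u(c) = c**2
h = 112 (h = 14*(-6 + 14) - 1*0**2 = 14*8 - 1*0 = 112 + 0 = 112)
(n - 141)*h = (140 - 141)*112 = -1*112 = -112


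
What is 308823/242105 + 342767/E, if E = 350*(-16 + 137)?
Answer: 19212851717/2050629350 ≈ 9.3692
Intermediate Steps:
E = 42350 (E = 350*121 = 42350)
308823/242105 + 342767/E = 308823/242105 + 342767/42350 = 19212851717/2050629350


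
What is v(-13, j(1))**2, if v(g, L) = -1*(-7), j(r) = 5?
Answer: 49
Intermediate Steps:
v(g, L) = 7
v(-13, j(1))**2 = 7**2 = 49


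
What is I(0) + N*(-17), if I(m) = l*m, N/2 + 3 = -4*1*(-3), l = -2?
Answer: -306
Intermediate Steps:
N = 18 (N = -6 + 2*(-4*1*(-3)) = -6 + 2*(-4*(-3)) = -6 + 2*12 = -6 + 24 = 18)
I(m) = -2*m
I(0) + N*(-17) = -2*0 + 18*(-17) = 0 - 306 = -306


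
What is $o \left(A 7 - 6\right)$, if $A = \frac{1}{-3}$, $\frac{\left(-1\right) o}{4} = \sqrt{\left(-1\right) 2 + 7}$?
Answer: $\frac{100 \sqrt{5}}{3} \approx 74.536$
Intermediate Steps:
$o = - 4 \sqrt{5}$ ($o = - 4 \sqrt{\left(-1\right) 2 + 7} = - 4 \sqrt{-2 + 7} = - 4 \sqrt{5} \approx -8.9443$)
$A = - \frac{1}{3} \approx -0.33333$
$o \left(A 7 - 6\right) = - 4 \sqrt{5} \left(\left(- \frac{1}{3}\right) 7 - 6\right) = - 4 \sqrt{5} \left(- \frac{7}{3} - 6\right) = - 4 \sqrt{5} \left(- \frac{25}{3}\right) = \frac{100 \sqrt{5}}{3}$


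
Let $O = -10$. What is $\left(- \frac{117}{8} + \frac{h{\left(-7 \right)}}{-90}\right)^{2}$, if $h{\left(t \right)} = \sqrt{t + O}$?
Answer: $\frac{27719953}{129600} + \frac{13 i \sqrt{17}}{40} \approx 213.89 + 1.34 i$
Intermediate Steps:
$h{\left(t \right)} = \sqrt{-10 + t}$ ($h{\left(t \right)} = \sqrt{t - 10} = \sqrt{-10 + t}$)
$\left(- \frac{117}{8} + \frac{h{\left(-7 \right)}}{-90}\right)^{2} = \left(- \frac{117}{8} + \frac{\sqrt{-10 - 7}}{-90}\right)^{2} = \left(\left(-117\right) \frac{1}{8} + \sqrt{-17} \left(- \frac{1}{90}\right)\right)^{2} = \left(- \frac{117}{8} + i \sqrt{17} \left(- \frac{1}{90}\right)\right)^{2} = \left(- \frac{117}{8} - \frac{i \sqrt{17}}{90}\right)^{2}$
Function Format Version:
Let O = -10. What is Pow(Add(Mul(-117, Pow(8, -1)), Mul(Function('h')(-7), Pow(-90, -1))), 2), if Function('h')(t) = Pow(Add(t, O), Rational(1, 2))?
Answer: Add(Rational(27719953, 129600), Mul(Rational(13, 40), I, Pow(17, Rational(1, 2)))) ≈ Add(213.89, Mul(1.3400, I))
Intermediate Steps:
Function('h')(t) = Pow(Add(-10, t), Rational(1, 2)) (Function('h')(t) = Pow(Add(t, -10), Rational(1, 2)) = Pow(Add(-10, t), Rational(1, 2)))
Pow(Add(Mul(-117, Pow(8, -1)), Mul(Function('h')(-7), Pow(-90, -1))), 2) = Pow(Add(Mul(-117, Pow(8, -1)), Mul(Pow(Add(-10, -7), Rational(1, 2)), Pow(-90, -1))), 2) = Pow(Add(Mul(-117, Rational(1, 8)), Mul(Pow(-17, Rational(1, 2)), Rational(-1, 90))), 2) = Pow(Add(Rational(-117, 8), Mul(Mul(I, Pow(17, Rational(1, 2))), Rational(-1, 90))), 2) = Pow(Add(Rational(-117, 8), Mul(Rational(-1, 90), I, Pow(17, Rational(1, 2)))), 2)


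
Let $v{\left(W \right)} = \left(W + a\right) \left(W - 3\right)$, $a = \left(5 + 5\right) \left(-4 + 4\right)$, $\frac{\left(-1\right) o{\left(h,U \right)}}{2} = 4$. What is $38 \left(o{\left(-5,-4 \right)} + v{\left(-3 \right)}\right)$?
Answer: $380$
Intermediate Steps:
$o{\left(h,U \right)} = -8$ ($o{\left(h,U \right)} = \left(-2\right) 4 = -8$)
$a = 0$ ($a = 10 \cdot 0 = 0$)
$v{\left(W \right)} = W \left(-3 + W\right)$ ($v{\left(W \right)} = \left(W + 0\right) \left(W - 3\right) = W \left(-3 + W\right)$)
$38 \left(o{\left(-5,-4 \right)} + v{\left(-3 \right)}\right) = 38 \left(-8 - 3 \left(-3 - 3\right)\right) = 38 \left(-8 - -18\right) = 38 \left(-8 + 18\right) = 38 \cdot 10 = 380$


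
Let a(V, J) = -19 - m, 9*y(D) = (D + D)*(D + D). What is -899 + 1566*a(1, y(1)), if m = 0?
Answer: -30653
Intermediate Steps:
y(D) = 4*D²/9 (y(D) = ((D + D)*(D + D))/9 = ((2*D)*(2*D))/9 = (4*D²)/9 = 4*D²/9)
a(V, J) = -19 (a(V, J) = -19 - 1*0 = -19 + 0 = -19)
-899 + 1566*a(1, y(1)) = -899 + 1566*(-19) = -899 - 29754 = -30653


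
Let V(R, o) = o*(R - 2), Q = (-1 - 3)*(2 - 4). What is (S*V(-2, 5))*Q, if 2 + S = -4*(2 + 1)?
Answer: 2240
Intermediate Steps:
Q = 8 (Q = -4*(-2) = 8)
V(R, o) = o*(-2 + R)
S = -14 (S = -2 - 4*(2 + 1) = -2 - 4*3 = -2 - 12 = -14)
(S*V(-2, 5))*Q = -70*(-2 - 2)*8 = -70*(-4)*8 = -14*(-20)*8 = 280*8 = 2240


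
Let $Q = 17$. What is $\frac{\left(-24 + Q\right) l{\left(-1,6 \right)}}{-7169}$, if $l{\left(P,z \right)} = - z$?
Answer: $- \frac{42}{7169} \approx -0.0058586$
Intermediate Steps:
$\frac{\left(-24 + Q\right) l{\left(-1,6 \right)}}{-7169} = \frac{\left(-24 + 17\right) \left(\left(-1\right) 6\right)}{-7169} = \left(-7\right) \left(-6\right) \left(- \frac{1}{7169}\right) = 42 \left(- \frac{1}{7169}\right) = - \frac{42}{7169}$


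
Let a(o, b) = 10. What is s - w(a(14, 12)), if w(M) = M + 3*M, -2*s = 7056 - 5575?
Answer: -1561/2 ≈ -780.50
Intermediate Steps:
s = -1481/2 (s = -(7056 - 5575)/2 = -1/2*1481 = -1481/2 ≈ -740.50)
w(M) = 4*M
s - w(a(14, 12)) = -1481/2 - 4*10 = -1481/2 - 1*40 = -1481/2 - 40 = -1561/2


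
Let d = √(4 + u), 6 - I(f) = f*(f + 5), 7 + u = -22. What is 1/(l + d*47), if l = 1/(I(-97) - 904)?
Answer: -9822/5327648748901 - 22670845740*I/5327648748901 ≈ -1.8436e-9 - 0.0042553*I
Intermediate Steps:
u = -29 (u = -7 - 22 = -29)
I(f) = 6 - f*(5 + f) (I(f) = 6 - f*(f + 5) = 6 - f*(5 + f))
d = 5*I (d = √(4 - 29) = √(-25) = 5*I ≈ 5.0*I)
l = -1/9822 (l = 1/((6 - 1*(-97)² - 5*(-97)) - 904) = 1/((6 - 1*9409 + 485) - 904) = 1/((6 - 9409 + 485) - 904) = 1/(-8918 - 904) = 1/(-9822) = -1/9822 ≈ -0.00010181)
1/(l + d*47) = 1/(-1/9822 + (5*I)*47) = 1/(-1/9822 + 235*I) = 96471684*(-1/9822 - 235*I)/5327648748901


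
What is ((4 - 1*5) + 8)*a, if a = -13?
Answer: -91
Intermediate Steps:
((4 - 1*5) + 8)*a = ((4 - 1*5) + 8)*(-13) = ((4 - 5) + 8)*(-13) = (-1 + 8)*(-13) = 7*(-13) = -91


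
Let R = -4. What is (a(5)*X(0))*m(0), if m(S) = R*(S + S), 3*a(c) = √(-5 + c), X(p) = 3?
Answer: 0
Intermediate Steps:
a(c) = √(-5 + c)/3
m(S) = -8*S (m(S) = -4*(S + S) = -8*S)
(a(5)*X(0))*m(0) = ((√(-5 + 5)/3)*3)*(-8*0) = ((√0/3)*3)*0 = (((⅓)*0)*3)*0 = (0*3)*0 = 0*0 = 0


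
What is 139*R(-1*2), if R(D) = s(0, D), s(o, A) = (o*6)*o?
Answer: 0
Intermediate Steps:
s(o, A) = 6*o² (s(o, A) = (6*o)*o = 6*o²)
R(D) = 0 (R(D) = 6*0² = 6*0 = 0)
139*R(-1*2) = 139*0 = 0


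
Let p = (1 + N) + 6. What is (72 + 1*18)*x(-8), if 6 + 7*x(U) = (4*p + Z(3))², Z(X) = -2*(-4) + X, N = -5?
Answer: 31950/7 ≈ 4564.3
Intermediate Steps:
Z(X) = 8 + X
p = 2 (p = (1 - 5) + 6 = -4 + 6 = 2)
x(U) = 355/7 (x(U) = -6/7 + (4*2 + (8 + 3))²/7 = -6/7 + (8 + 11)²/7 = -6/7 + (⅐)*19² = -6/7 + (⅐)*361 = -6/7 + 361/7 = 355/7)
(72 + 1*18)*x(-8) = (72 + 1*18)*(355/7) = (72 + 18)*(355/7) = 90*(355/7) = 31950/7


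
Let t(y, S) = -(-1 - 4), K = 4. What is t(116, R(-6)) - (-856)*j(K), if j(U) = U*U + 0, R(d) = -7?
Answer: 13701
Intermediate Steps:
j(U) = U² (j(U) = U² + 0 = U²)
t(y, S) = 5 (t(y, S) = -1*(-5) = 5)
t(116, R(-6)) - (-856)*j(K) = 5 - (-856)*4² = 5 - (-856)*16 = 5 - 1*(-13696) = 5 + 13696 = 13701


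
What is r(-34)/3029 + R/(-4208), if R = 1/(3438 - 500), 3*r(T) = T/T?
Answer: 950309/8641809696 ≈ 0.00010997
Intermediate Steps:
r(T) = ⅓ (r(T) = (T/T)/3 = (⅓)*1 = ⅓)
R = 1/2938 ≈ 0.00034037
r(-34)/3029 + R/(-4208) = (⅓)/3029 + (1/2938)/(-4208) = (⅓)*(1/3029) + (1/2938)*(-1/4208) = 1/9087 - 1/12363104 = 950309/8641809696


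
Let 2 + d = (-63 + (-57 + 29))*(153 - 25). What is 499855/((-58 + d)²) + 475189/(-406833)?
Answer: -64934250493681/55767554544912 ≈ -1.1644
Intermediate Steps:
d = -11650 (d = -2 + (-63 + (-57 + 29))*(153 - 25) = -2 + (-63 - 28)*128 = -2 - 91*128 = -2 - 11648 = -11650)
499855/((-58 + d)²) + 475189/(-406833) = 499855/((-58 - 11650)²) + 475189/(-406833) = 499855/((-11708)²) + 475189*(-1/406833) = 499855/137077264 - 475189/406833 = -64934250493681/55767554544912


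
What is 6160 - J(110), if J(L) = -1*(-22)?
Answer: 6138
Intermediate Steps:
J(L) = 22
6160 - J(110) = 6160 - 1*22 = 6160 - 22 = 6138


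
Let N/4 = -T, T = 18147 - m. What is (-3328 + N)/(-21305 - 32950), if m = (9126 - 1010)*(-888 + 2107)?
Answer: -2633180/3617 ≈ -728.00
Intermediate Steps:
m = 9893404 (m = 8116*1219 = 9893404)
T = -9875257 (T = 18147 - 1*9893404 = 18147 - 9893404 = -9875257)
N = 39501028 (N = 4*(-1*(-9875257)) = 4*9875257 = 39501028)
(-3328 + N)/(-21305 - 32950) = (-3328 + 39501028)/(-21305 - 32950) = 39497700/(-54255) = 39497700*(-1/54255) = -2633180/3617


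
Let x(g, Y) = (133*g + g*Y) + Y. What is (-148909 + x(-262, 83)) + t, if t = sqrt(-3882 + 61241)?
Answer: -205418 + sqrt(57359) ≈ -2.0518e+5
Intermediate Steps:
x(g, Y) = Y + 133*g + Y*g (x(g, Y) = (133*g + Y*g) + Y = Y + 133*g + Y*g)
t = sqrt(57359) ≈ 239.50
(-148909 + x(-262, 83)) + t = (-148909 + (83 + 133*(-262) + 83*(-262))) + sqrt(57359) = (-148909 + (83 - 34846 - 21746)) + sqrt(57359) = (-148909 - 56509) + sqrt(57359) = -205418 + sqrt(57359)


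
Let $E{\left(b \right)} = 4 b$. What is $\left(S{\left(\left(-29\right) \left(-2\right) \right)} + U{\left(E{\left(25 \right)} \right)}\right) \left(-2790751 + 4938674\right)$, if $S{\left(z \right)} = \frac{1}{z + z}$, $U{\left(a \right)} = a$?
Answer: $\frac{24918054723}{116} \approx 2.1481 \cdot 10^{8}$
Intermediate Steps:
$S{\left(z \right)} = \frac{1}{2 z}$
$\left(S{\left(\left(-29\right) \left(-2\right) \right)} + U{\left(E{\left(25 \right)} \right)}\right) \left(-2790751 + 4938674\right) = \left(\frac{1}{2 \left(\left(-29\right) \left(-2\right)\right)} + 4 \cdot 25\right) \left(-2790751 + 4938674\right) = \left(\frac{1}{2 \cdot 58} + 100\right) 2147923 = \left(\frac{1}{2} \cdot \frac{1}{58} + 100\right) 2147923 = \left(\frac{1}{116} + 100\right) 2147923 = \frac{11601}{116} \cdot 2147923 = \frac{24918054723}{116}$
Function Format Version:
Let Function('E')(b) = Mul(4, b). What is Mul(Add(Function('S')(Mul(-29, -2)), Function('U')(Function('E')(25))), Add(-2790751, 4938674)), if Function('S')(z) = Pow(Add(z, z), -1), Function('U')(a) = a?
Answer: Rational(24918054723, 116) ≈ 2.1481e+8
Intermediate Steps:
Function('S')(z) = Mul(Rational(1, 2), Pow(z, -1)) (Function('S')(z) = Pow(Mul(2, z), -1) = Mul(Rational(1, 2), Pow(z, -1)))
Mul(Add(Function('S')(Mul(-29, -2)), Function('U')(Function('E')(25))), Add(-2790751, 4938674)) = Mul(Add(Mul(Rational(1, 2), Pow(Mul(-29, -2), -1)), Mul(4, 25)), Add(-2790751, 4938674)) = Mul(Add(Mul(Rational(1, 2), Pow(58, -1)), 100), 2147923) = Mul(Add(Mul(Rational(1, 2), Rational(1, 58)), 100), 2147923) = Mul(Add(Rational(1, 116), 100), 2147923) = Mul(Rational(11601, 116), 2147923) = Rational(24918054723, 116)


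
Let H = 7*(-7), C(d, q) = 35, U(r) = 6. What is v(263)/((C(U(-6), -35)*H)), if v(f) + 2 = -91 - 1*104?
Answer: 197/1715 ≈ 0.11487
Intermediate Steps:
v(f) = -197 (v(f) = -2 + (-91 - 1*104) = -2 + (-91 - 104) = -2 - 195 = -197)
H = -49
v(263)/((C(U(-6), -35)*H)) = -197/(35*(-49)) = -197/(-1715) = -197*(-1/1715) = 197/1715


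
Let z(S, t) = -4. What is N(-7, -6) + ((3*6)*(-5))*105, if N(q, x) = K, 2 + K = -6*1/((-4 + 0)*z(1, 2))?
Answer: -75619/8 ≈ -9452.4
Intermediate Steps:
K = -19/8 (K = -2 - 6*(-1/(4*(-4 + 0))) = -2 - 6/((-4*(-4))) = -2 - 6/16 = -2 - 6*1/16 = -2 - 3/8 = -19/8 ≈ -2.3750)
N(q, x) = -19/8
N(-7, -6) + ((3*6)*(-5))*105 = -19/8 + ((3*6)*(-5))*105 = -19/8 + (18*(-5))*105 = -19/8 - 90*105 = -19/8 - 9450 = -75619/8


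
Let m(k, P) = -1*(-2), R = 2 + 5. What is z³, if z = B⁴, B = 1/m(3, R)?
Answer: 1/4096 ≈ 0.00024414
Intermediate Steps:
R = 7
m(k, P) = 2
B = ½ (B = 1/2 = ½ ≈ 0.50000)
z = 1/16 (z = (½)⁴ = 1/16 ≈ 0.062500)
z³ = (1/16)³ = 1/4096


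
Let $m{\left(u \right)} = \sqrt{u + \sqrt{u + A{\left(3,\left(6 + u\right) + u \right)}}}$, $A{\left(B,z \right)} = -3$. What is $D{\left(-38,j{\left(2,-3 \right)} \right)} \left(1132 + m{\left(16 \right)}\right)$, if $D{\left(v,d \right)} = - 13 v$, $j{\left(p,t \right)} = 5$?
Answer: $559208 + 494 \sqrt{16 + \sqrt{13}} \approx 5.614 \cdot 10^{5}$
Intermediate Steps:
$m{\left(u \right)} = \sqrt{u + \sqrt{-3 + u}}$ ($m{\left(u \right)} = \sqrt{u + \sqrt{u - 3}} = \sqrt{u + \sqrt{-3 + u}}$)
$D{\left(-38,j{\left(2,-3 \right)} \right)} \left(1132 + m{\left(16 \right)}\right) = \left(-13\right) \left(-38\right) \left(1132 + \sqrt{16 + \sqrt{-3 + 16}}\right) = 494 \left(1132 + \sqrt{16 + \sqrt{13}}\right) = 559208 + 494 \sqrt{16 + \sqrt{13}}$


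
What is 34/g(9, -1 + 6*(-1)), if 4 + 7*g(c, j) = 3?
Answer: -238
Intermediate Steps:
g(c, j) = -1/7 (g(c, j) = -4/7 + (1/7)*3 = -4/7 + 3/7 = -1/7)
34/g(9, -1 + 6*(-1)) = 34/(-1/7) = 34*(-7) = -238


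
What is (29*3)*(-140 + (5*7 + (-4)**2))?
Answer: -7743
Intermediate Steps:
(29*3)*(-140 + (5*7 + (-4)**2)) = 87*(-140 + (35 + 16)) = 87*(-140 + 51) = 87*(-89) = -7743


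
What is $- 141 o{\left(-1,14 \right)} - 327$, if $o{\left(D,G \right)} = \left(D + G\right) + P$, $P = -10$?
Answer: $-750$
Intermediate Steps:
$o{\left(D,G \right)} = -10 + D + G$ ($o{\left(D,G \right)} = \left(D + G\right) - 10 = -10 + D + G$)
$- 141 o{\left(-1,14 \right)} - 327 = - 141 \left(-10 - 1 + 14\right) - 327 = \left(-141\right) 3 - 327 = -423 - 327 = -750$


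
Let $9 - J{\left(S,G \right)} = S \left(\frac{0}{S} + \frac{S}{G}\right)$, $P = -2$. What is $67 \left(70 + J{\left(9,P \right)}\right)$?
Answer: $\frac{16013}{2} \approx 8006.5$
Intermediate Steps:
$J{\left(S,G \right)} = 9 - \frac{S^{2}}{G}$ ($J{\left(S,G \right)} = 9 - S \left(\frac{0}{S} + \frac{S}{G}\right) = 9 - S \left(0 + \frac{S}{G}\right) = 9 - S \frac{S}{G} = 9 - \frac{S^{2}}{G}$)
$67 \left(70 + J{\left(9,P \right)}\right) = 67 \left(70 - \left(-9 + \frac{9^{2}}{-2}\right)\right) = 67 \left(70 - \left(-9 - \frac{81}{2}\right)\right) = 67 \left(70 + \left(9 + \frac{81}{2}\right)\right) = 67 \left(70 + \frac{99}{2}\right) = 67 \cdot \frac{239}{2} = \frac{16013}{2}$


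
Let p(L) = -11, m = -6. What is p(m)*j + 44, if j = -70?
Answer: 814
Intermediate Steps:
p(m)*j + 44 = -11*(-70) + 44 = 770 + 44 = 814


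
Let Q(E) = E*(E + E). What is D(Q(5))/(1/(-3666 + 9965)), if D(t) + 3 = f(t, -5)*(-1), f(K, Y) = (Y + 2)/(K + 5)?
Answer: -1020438/55 ≈ -18553.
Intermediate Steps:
f(K, Y) = (2 + Y)/(5 + K)
Q(E) = 2*E**2 (Q(E) = E*(2*E) = 2*E**2)
D(t) = -3 + 3/(5 + t) (D(t) = -3 + ((2 - 5)/(5 + t))*(-1) = -3 + (-3/(5 + t))*(-1) = -3 - 3/(5 + t)*(-1) = -3 + 3/(5 + t))
D(Q(5))/(1/(-3666 + 9965)) = (3*(-4 - 2*5**2)/(5 + 2*5**2))/(1/(-3666 + 9965)) = (3*(-4 - 2*25)/(5 + 2*25))/(1/6299) = (3*(-4 - 1*50)/(5 + 50))/(1/6299) = (3*(-4 - 50)/55)*6299 = (3*(1/55)*(-54))*6299 = -162/55*6299 = -1020438/55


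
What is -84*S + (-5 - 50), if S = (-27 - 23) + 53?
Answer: -307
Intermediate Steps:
S = 3 (S = -50 + 53 = 3)
-84*S + (-5 - 50) = -84*3 + (-5 - 50) = -252 - 55 = -307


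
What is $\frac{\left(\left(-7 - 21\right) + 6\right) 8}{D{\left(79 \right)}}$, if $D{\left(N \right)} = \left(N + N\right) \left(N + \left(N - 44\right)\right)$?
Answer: $- \frac{44}{4503} \approx -0.0097713$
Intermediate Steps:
$D{\left(N \right)} = 2 N \left(-44 + 2 N\right)$ ($D{\left(N \right)} = 2 N \left(N + \left(-44 + N\right)\right) = 2 N \left(-44 + 2 N\right)$)
$\frac{\left(\left(-7 - 21\right) + 6\right) 8}{D{\left(79 \right)}} = \frac{\left(\left(-7 - 21\right) + 6\right) 8}{4 \cdot 79 \left(-22 + 79\right)} = \frac{\left(\left(-7 - 21\right) + 6\right) 8}{4 \cdot 79 \cdot 57} = \frac{\left(-28 + 6\right) 8}{18012} = \left(-22\right) 8 \cdot \frac{1}{18012} = \left(-176\right) \frac{1}{18012} = - \frac{44}{4503}$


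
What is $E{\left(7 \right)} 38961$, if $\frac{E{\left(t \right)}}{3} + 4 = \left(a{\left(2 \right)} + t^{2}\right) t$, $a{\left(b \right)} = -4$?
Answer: $36350613$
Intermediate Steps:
$E{\left(t \right)} = -12 + 3 t \left(-4 + t^{2}\right)$ ($E{\left(t \right)} = -12 + 3 \left(-4 + t^{2}\right) t = -12 + 3 t \left(-4 + t^{2}\right)$)
$E{\left(7 \right)} 38961 = \left(-12 - 84 + 3 \cdot 7^{3}\right) 38961 = \left(-12 - 84 + 3 \cdot 343\right) 38961 = \left(-12 - 84 + 1029\right) 38961 = 933 \cdot 38961 = 36350613$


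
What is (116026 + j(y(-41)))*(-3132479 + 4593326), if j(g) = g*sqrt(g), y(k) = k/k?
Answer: 169497694869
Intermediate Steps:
y(k) = 1
j(g) = g**(3/2)
(116026 + j(y(-41)))*(-3132479 + 4593326) = (116026 + 1**(3/2))*(-3132479 + 4593326) = (116026 + 1)*1460847 = 116027*1460847 = 169497694869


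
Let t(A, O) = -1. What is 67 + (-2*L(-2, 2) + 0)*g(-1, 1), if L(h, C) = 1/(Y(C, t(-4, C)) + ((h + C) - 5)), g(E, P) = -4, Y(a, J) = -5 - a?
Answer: 199/3 ≈ 66.333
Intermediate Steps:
L(h, C) = 1/(-10 + h) (L(h, C) = 1/((-5 - C) + ((h + C) - 5)) = 1/((-5 - C) + ((C + h) - 5)) = 1/((-5 - C) + (-5 + C + h)) = 1/(-10 + h))
67 + (-2*L(-2, 2) + 0)*g(-1, 1) = 67 + (-2/(-10 - 2) + 0)*(-4) = 67 + (-2/(-12) + 0)*(-4) = 67 + (-2*(-1/12) + 0)*(-4) = 67 + (⅙ + 0)*(-4) = 67 + (⅙)*(-4) = 67 - ⅔ = 199/3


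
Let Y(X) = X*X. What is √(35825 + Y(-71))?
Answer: 7*√834 ≈ 202.15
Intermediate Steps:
Y(X) = X²
√(35825 + Y(-71)) = √(35825 + (-71)²) = √(35825 + 5041) = √40866 = 7*√834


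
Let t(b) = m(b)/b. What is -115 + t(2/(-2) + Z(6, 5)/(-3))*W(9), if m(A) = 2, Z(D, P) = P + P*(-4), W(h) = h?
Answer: -221/2 ≈ -110.50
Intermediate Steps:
Z(D, P) = -3*P (Z(D, P) = P - 4*P = -3*P)
t(b) = 2/b
-115 + t(2/(-2) + Z(6, 5)/(-3))*W(9) = -115 + (2/(2/(-2) - 3*5/(-3)))*9 = -115 + (2/(2*(-1/2) - 15*(-1/3)))*9 = -115 + (2/(-1 + 5))*9 = -115 + (2/4)*9 = -115 + (2*(1/4))*9 = -115 + (1/2)*9 = -115 + 9/2 = -221/2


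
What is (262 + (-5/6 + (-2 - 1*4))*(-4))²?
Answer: 753424/9 ≈ 83714.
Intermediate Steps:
(262 + (-5/6 + (-2 - 1*4))*(-4))² = (262 + (-5*⅙ + (-2 - 4))*(-4))² = (262 + (-⅚ - 6)*(-4))² = (262 - 41/6*(-4))² = (262 + 82/3)² = (868/3)² = 753424/9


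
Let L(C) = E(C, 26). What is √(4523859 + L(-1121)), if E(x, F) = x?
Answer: 11*√37378 ≈ 2126.7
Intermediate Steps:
L(C) = C
√(4523859 + L(-1121)) = √(4523859 - 1121) = √4522738 = 11*√37378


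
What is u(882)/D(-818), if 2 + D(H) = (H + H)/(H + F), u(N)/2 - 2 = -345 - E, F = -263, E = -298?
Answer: 48645/263 ≈ 184.96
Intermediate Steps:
u(N) = -90 (u(N) = 4 + 2*(-345 - 1*(-298)) = 4 + 2*(-345 + 298) = 4 + 2*(-47) = 4 - 94 = -90)
D(H) = -2 + 2*H/(-263 + H) (D(H) = -2 + (H + H)/(H - 263) = -2 + (2*H)/(-263 + H) = -2 + 2*H/(-263 + H))
u(882)/D(-818) = -90/(526/(-263 - 818)) = -90/(526/(-1081)) = -90/(526*(-1/1081)) = -90/(-526/1081) = -90*(-1081/526) = 48645/263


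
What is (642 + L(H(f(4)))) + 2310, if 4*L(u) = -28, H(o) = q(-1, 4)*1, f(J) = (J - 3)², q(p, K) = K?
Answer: 2945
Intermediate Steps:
f(J) = (-3 + J)²
H(o) = 4 (H(o) = 4*1 = 4)
L(u) = -7 (L(u) = (¼)*(-28) = -7)
(642 + L(H(f(4)))) + 2310 = (642 - 7) + 2310 = 635 + 2310 = 2945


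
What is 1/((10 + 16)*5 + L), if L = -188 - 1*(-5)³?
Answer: 1/67 ≈ 0.014925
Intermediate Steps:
L = -63 (L = -188 - 1*(-125) = -188 + 125 = -63)
1/((10 + 16)*5 + L) = 1/((10 + 16)*5 - 63) = 1/(26*5 - 63) = 1/(130 - 63) = 1/67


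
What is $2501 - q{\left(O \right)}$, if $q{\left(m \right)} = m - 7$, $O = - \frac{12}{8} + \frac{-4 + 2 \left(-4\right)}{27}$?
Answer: $\frac{45179}{18} \approx 2509.9$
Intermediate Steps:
$O = - \frac{35}{18}$ ($O = \left(-12\right) \frac{1}{8} + \left(-4 - 8\right) \frac{1}{27} = - \frac{3}{2} - \frac{4}{9} = - \frac{35}{18} \approx -1.9444$)
$q{\left(m \right)} = -7 + m$
$2501 - q{\left(O \right)} = 2501 - \left(-7 - \frac{35}{18}\right) = 2501 - - \frac{161}{18} = 2501 + \frac{161}{18} = \frac{45179}{18}$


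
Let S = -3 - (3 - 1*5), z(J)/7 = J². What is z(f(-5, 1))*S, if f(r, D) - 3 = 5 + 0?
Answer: -448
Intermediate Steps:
f(r, D) = 8 (f(r, D) = 3 + (5 + 0) = 3 + 5 = 8)
z(J) = 7*J²
S = -1 (S = -3 - (3 - 5) = -3 - 1*(-2) = -3 + 2 = -1)
z(f(-5, 1))*S = (7*8²)*(-1) = (7*64)*(-1) = 448*(-1) = -448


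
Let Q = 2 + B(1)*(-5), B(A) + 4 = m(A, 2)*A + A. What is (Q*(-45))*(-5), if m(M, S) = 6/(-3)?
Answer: 6075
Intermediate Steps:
m(M, S) = -2 (m(M, S) = 6*(-⅓) = -2)
B(A) = -4 - A (B(A) = -4 + (-2*A + A) = -4 - A)
Q = 27 (Q = 2 + (-4 - 1*1)*(-5) = 2 + (-4 - 1)*(-5) = 2 - 5*(-5) = 2 + 25 = 27)
(Q*(-45))*(-5) = (27*(-45))*(-5) = -1215*(-5) = 6075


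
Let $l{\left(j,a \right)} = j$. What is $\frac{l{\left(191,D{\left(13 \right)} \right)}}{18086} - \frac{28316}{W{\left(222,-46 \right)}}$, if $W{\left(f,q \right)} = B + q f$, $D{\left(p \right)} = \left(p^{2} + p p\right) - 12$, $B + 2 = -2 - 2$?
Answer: $\frac{257037407}{92401374} \approx 2.7817$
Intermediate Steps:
$B = -6$ ($B = -2 - 4 = -6$)
$D{\left(p \right)} = -12 + 2 p^{2}$ ($D{\left(p \right)} = \left(p^{2} + p^{2}\right) - 12 = 2 p^{2} - 12 = -12 + 2 p^{2}$)
$W{\left(f,q \right)} = -6 + f q$ ($W{\left(f,q \right)} = -6 + q f = -6 + f q$)
$\frac{l{\left(191,D{\left(13 \right)} \right)}}{18086} - \frac{28316}{W{\left(222,-46 \right)}} = \frac{191}{18086} - \frac{28316}{-6 + 222 \left(-46\right)} = 191 \cdot \frac{1}{18086} - \frac{28316}{-6 - 10212} = \frac{191}{18086} - \frac{28316}{-10218} = \frac{191}{18086} - - \frac{14158}{5109} = \frac{191}{18086} + \frac{14158}{5109} = \frac{257037407}{92401374}$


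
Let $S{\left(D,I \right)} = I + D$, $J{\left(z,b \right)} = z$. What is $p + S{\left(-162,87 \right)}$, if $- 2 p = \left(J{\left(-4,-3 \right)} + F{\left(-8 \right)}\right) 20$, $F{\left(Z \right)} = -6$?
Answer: $25$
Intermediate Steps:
$S{\left(D,I \right)} = D + I$
$p = 100$ ($p = - \frac{\left(-4 - 6\right) 20}{2} = - \frac{\left(-10\right) 20}{2} = \left(- \frac{1}{2}\right) \left(-200\right) = 100$)
$p + S{\left(-162,87 \right)} = 100 + \left(-162 + 87\right) = 100 - 75 = 25$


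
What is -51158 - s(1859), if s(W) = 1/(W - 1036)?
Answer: -42103035/823 ≈ -51158.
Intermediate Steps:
s(W) = 1/(-1036 + W)
-51158 - s(1859) = -51158 - 1/(-1036 + 1859) = -51158 - 1/823 = -42103035/823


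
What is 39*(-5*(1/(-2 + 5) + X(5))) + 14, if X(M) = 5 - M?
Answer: -51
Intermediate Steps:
39*(-5*(1/(-2 + 5) + X(5))) + 14 = 39*(-5*(1/(-2 + 5) + (5 - 1*5))) + 14 = 39*(-5*(1/3 + (5 - 5))) + 14 = 39*(-5*(⅓ + 0)) + 14 = 39*(-5*⅓) + 14 = 39*(-5/3) + 14 = -65 + 14 = -51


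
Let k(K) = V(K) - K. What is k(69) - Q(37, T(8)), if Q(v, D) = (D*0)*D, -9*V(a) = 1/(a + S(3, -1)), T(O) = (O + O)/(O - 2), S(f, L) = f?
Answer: -44713/648 ≈ -69.002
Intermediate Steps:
T(O) = 2*O/(-2 + O) (T(O) = (2*O)/(-2 + O) = 2*O/(-2 + O))
V(a) = -1/(9*(3 + a)) (V(a) = -1/(9*(a + 3)) = -1/(9*(3 + a)))
Q(v, D) = 0 (Q(v, D) = 0*D = 0)
k(K) = -K - 1/(27 + 9*K) (k(K) = -1/(27 + 9*K) - K = -K - 1/(27 + 9*K))
k(69) - Q(37, T(8)) = (-⅑ - 1*69*(3 + 69))/(3 + 69) - 1*0 = (-⅑ - 1*69*72)/72 + 0 = (-⅑ - 4968)/72 + 0 = (1/72)*(-44713/9) + 0 = -44713/648 + 0 = -44713/648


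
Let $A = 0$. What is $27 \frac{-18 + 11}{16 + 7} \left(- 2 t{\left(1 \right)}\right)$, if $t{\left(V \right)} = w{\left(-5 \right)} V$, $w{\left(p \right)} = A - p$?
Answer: $\frac{1890}{23} \approx 82.174$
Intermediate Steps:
$w{\left(p \right)} = - p$ ($w{\left(p \right)} = 0 - p = - p$)
$t{\left(V \right)} = 5 V$ ($t{\left(V \right)} = \left(-1\right) \left(-5\right) V = 5 V$)
$27 \frac{-18 + 11}{16 + 7} \left(- 2 t{\left(1 \right)}\right) = 27 \frac{-18 + 11}{16 + 7} \left(- 2 \cdot 5 \cdot 1\right) = 27 \left(- \frac{7}{23}\right) \left(\left(-2\right) 5\right) = 27 \left(\left(-7\right) \frac{1}{23}\right) \left(-10\right) = 27 \left(- \frac{7}{23}\right) \left(-10\right) = \left(- \frac{189}{23}\right) \left(-10\right) = \frac{1890}{23}$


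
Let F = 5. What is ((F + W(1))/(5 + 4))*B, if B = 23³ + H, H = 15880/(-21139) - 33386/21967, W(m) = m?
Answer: 11297637124714/1393081239 ≈ 8109.8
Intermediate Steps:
H = -1054582614/464360413 (H = 15880*(-1/21139) - 33386*1/21967 = -15880/21139 - 33386/21967 = -1054582614/464360413 ≈ -2.2710)
B = 5648818562357/464360413 (B = 23³ - 1054582614/464360413 = 12167 - 1054582614/464360413 = 5648818562357/464360413 ≈ 12165.)
((F + W(1))/(5 + 4))*B = ((5 + 1)/(5 + 4))*(5648818562357/464360413) = (6/9)*(5648818562357/464360413) = (6*(⅑))*(5648818562357/464360413) = (⅔)*(5648818562357/464360413) = 11297637124714/1393081239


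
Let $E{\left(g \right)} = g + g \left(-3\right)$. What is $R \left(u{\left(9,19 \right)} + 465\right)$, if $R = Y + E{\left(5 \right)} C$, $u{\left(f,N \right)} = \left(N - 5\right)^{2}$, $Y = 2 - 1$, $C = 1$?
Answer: $-5949$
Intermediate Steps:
$E{\left(g \right)} = - 2 g$ ($E{\left(g \right)} = g - 3 g = - 2 g$)
$Y = 1$ ($Y = 2 - 1 = 1$)
$u{\left(f,N \right)} = \left(-5 + N\right)^{2}$
$R = -9$ ($R = 1 + \left(-2\right) 5 \cdot 1 = 1 - 10 = -9$)
$R \left(u{\left(9,19 \right)} + 465\right) = - 9 \left(\left(-5 + 19\right)^{2} + 465\right) = - 9 \left(14^{2} + 465\right) = - 9 \left(196 + 465\right) = \left(-9\right) 661 = -5949$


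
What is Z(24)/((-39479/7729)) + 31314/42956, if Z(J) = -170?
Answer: 28838711243/847929962 ≈ 34.011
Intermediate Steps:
Z(24)/((-39479/7729)) + 31314/42956 = -170/((-39479/7729)) + 31314/42956 = -170/((-39479*1/7729)) + 31314*(1/42956) = -170/(-39479/7729) + 15657/21478 = -170*(-7729/39479) + 15657/21478 = 1313930/39479 + 15657/21478 = 28838711243/847929962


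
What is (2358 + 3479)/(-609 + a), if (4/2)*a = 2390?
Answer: 5837/586 ≈ 9.9608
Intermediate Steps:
a = 1195 (a = (½)*2390 = 1195)
(2358 + 3479)/(-609 + a) = (2358 + 3479)/(-609 + 1195) = 5837/586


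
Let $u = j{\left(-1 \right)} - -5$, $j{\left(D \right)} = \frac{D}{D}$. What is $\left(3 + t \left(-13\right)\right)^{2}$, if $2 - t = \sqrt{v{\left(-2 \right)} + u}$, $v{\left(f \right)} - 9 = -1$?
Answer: $2895 - 598 \sqrt{14} \approx 657.49$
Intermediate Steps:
$j{\left(D \right)} = 1$
$u = 6$ ($u = 1 - -5 = 1 + 5 = 6$)
$v{\left(f \right)} = 8$ ($v{\left(f \right)} = 9 - 1 = 8$)
$t = 2 - \sqrt{14}$ ($t = 2 - \sqrt{8 + 6} = 2 - \sqrt{14} \approx -1.7417$)
$\left(3 + t \left(-13\right)\right)^{2} = \left(3 + \left(2 - \sqrt{14}\right) \left(-13\right)\right)^{2} = \left(3 - \left(26 - 13 \sqrt{14}\right)\right)^{2} = \left(-23 + 13 \sqrt{14}\right)^{2}$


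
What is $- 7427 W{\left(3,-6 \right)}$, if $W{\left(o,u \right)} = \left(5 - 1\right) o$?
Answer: $-89124$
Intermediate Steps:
$W{\left(o,u \right)} = 4 o$
$- 7427 W{\left(3,-6 \right)} = - 7427 \cdot 4 \cdot 3 = \left(-7427\right) 12 = -89124$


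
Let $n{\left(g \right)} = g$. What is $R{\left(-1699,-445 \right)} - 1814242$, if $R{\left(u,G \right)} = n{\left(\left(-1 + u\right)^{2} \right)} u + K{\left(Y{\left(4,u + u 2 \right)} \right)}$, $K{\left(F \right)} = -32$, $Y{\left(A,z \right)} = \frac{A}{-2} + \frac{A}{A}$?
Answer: $-4911924274$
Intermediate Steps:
$Y{\left(A,z \right)} = 1 - \frac{A}{2}$ ($Y{\left(A,z \right)} = A \left(- \frac{1}{2}\right) + 1 = - \frac{A}{2} + 1 = 1 - \frac{A}{2}$)
$R{\left(u,G \right)} = -32 + u \left(-1 + u\right)^{2}$ ($R{\left(u,G \right)} = \left(-1 + u\right)^{2} u - 32 = u \left(-1 + u\right)^{2} - 32 = -32 + u \left(-1 + u\right)^{2}$)
$R{\left(-1699,-445 \right)} - 1814242 = \left(-32 - 1699 \left(-1 - 1699\right)^{2}\right) - 1814242 = \left(-32 - 1699 \left(-1700\right)^{2}\right) - 1814242 = \left(-32 - 4910110000\right) - 1814242 = -4910110032 - 1814242 = -4911924274$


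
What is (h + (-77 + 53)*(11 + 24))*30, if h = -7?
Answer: -25410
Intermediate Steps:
(h + (-77 + 53)*(11 + 24))*30 = (-7 + (-77 + 53)*(11 + 24))*30 = (-7 - 24*35)*30 = (-7 - 840)*30 = -847*30 = -25410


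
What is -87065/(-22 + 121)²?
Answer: -7915/891 ≈ -8.8833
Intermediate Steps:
-87065/(-22 + 121)² = -87065/(99²) = -87065/9801 = -87065*1/9801 = -7915/891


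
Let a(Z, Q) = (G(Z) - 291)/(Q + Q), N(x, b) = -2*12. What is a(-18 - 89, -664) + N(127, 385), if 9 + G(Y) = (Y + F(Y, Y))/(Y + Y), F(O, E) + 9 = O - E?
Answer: -1689131/71048 ≈ -23.775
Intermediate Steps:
F(O, E) = -9 + O - E (F(O, E) = -9 + (O - E) = -9 + O - E)
G(Y) = -9 + (-9 + Y)/(2*Y) (G(Y) = -9 + (Y + (-9 + Y - Y))/(Y + Y) = -9 + (Y - 9)/((2*Y)) = -9 + (-9 + Y)*(1/(2*Y)) = -9 + (-9 + Y)/(2*Y))
N(x, b) = -24
a(Z, Q) = (-291 + (-9 - 17*Z)/(2*Z))/(2*Q) (a(Z, Q) = ((-9 - 17*Z)/(2*Z) - 291)/(Q + Q) = (-291 + (-9 - 17*Z)/(2*Z))/((2*Q)) = (-291 + (-9 - 17*Z)/(2*Z))*(1/(2*Q)) = (-291 + (-9 - 17*Z)/(2*Z))/(2*Q))
a(-18 - 89, -664) + N(127, 385) = (¼)*(-9 - 599*(-18 - 89))/(-664*(-18 - 89)) - 24 = (¼)*(-1/664)*(-9 - 599*(-107))/(-107) - 24 = (¼)*(-1/664)*(-1/107)*(-9 + 64093) - 24 = (¼)*(-1/664)*(-1/107)*64084 - 24 = 16021/71048 - 24 = -1689131/71048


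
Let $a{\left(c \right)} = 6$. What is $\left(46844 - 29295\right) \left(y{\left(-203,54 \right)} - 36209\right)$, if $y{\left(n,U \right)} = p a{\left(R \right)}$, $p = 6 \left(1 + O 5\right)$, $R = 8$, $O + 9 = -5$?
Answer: $-679023457$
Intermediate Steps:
$O = -14$ ($O = -9 - 5 = -14$)
$p = -414$ ($p = 6 \left(1 - 70\right) = 6 \left(-69\right) = -414$)
$y{\left(n,U \right)} = -2484$ ($y{\left(n,U \right)} = \left(-414\right) 6 = -2484$)
$\left(46844 - 29295\right) \left(y{\left(-203,54 \right)} - 36209\right) = \left(46844 - 29295\right) \left(-2484 - 36209\right) = \left(46844 - 29295\right) \left(-38693\right) = 17549 \left(-38693\right) = -679023457$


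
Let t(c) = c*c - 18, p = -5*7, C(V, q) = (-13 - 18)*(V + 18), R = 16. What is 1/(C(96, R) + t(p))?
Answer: -1/2327 ≈ -0.00042974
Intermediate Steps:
C(V, q) = -558 - 31*V (C(V, q) = -31*(18 + V) = -558 - 31*V)
p = -35
t(c) = -18 + c² (t(c) = c² - 18 = -18 + c²)
1/(C(96, R) + t(p)) = 1/((-558 - 31*96) + (-18 + (-35)²)) = 1/((-558 - 2976) + (-18 + 1225)) = 1/(-3534 + 1207) = 1/(-2327) = -1/2327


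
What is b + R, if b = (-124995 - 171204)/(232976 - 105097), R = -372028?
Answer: -47574864811/127879 ≈ -3.7203e+5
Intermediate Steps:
b = -296199/127879 ≈ -2.3162
b + R = -296199/127879 - 372028 = -47574864811/127879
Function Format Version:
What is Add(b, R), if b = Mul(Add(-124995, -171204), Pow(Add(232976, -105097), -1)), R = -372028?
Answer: Rational(-47574864811, 127879) ≈ -3.7203e+5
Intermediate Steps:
b = Rational(-296199, 127879) (b = Mul(-296199, Pow(127879, -1)) = Mul(-296199, Rational(1, 127879)) = Rational(-296199, 127879) ≈ -2.3162)
Add(b, R) = Add(Rational(-296199, 127879), -372028) = Rational(-47574864811, 127879)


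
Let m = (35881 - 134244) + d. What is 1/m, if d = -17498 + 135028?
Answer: 1/19167 ≈ 5.2173e-5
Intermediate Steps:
d = 117530
m = 19167 (m = (35881 - 134244) + 117530 = -98363 + 117530 = 19167)
1/m = 1/19167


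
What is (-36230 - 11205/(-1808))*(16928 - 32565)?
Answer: 1024108333495/1808 ≈ 5.6643e+8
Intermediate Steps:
(-36230 - 11205/(-1808))*(16928 - 32565) = (-36230 - 11205*(-1/1808))*(-15637) = (-36230 + 11205/1808)*(-15637) = -65492635/1808*(-15637) = 1024108333495/1808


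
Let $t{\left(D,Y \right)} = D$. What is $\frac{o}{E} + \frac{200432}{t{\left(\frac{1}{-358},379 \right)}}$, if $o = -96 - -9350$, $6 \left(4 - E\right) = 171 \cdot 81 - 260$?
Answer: $- \frac{973495473476}{13567} \approx -7.1755 \cdot 10^{7}$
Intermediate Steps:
$E = - \frac{13567}{6}$ ($E = 4 - \frac{171 \cdot 81 - 260}{6} = 4 - \frac{13851 - 260}{6} = 4 - \frac{13591}{6} = - \frac{13567}{6} \approx -2261.2$)
$o = 9254$ ($o = -96 + 9350 = 9254$)
$\frac{o}{E} + \frac{200432}{t{\left(\frac{1}{-358},379 \right)}} = \frac{9254}{- \frac{13567}{6}} + \frac{200432}{\frac{1}{-358}} = 9254 \left(- \frac{6}{13567}\right) + \frac{200432}{- \frac{1}{358}} = - \frac{55524}{13567} + 200432 \left(-358\right) = - \frac{55524}{13567} - 71754656 = - \frac{973495473476}{13567}$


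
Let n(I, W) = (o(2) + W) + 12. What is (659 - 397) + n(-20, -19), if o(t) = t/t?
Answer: 256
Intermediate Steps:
o(t) = 1
n(I, W) = 13 + W (n(I, W) = (1 + W) + 12 = 13 + W)
(659 - 397) + n(-20, -19) = (659 - 397) + (13 - 19) = 262 - 6 = 256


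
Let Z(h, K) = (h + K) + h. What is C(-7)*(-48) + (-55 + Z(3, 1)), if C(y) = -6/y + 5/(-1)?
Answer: 1056/7 ≈ 150.86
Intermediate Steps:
Z(h, K) = K + 2*h (Z(h, K) = (K + h) + h = K + 2*h)
C(y) = -5 - 6/y (C(y) = -6/y + 5*(-1) = -6/y - 5 = -5 - 6/y)
C(-7)*(-48) + (-55 + Z(3, 1)) = (-5 - 6/(-7))*(-48) + (-55 + (1 + 2*3)) = (-5 - 6*(-⅐))*(-48) + (-55 + (1 + 6)) = (-5 + 6/7)*(-48) + (-55 + 7) = -29/7*(-48) - 48 = 1392/7 - 48 = 1056/7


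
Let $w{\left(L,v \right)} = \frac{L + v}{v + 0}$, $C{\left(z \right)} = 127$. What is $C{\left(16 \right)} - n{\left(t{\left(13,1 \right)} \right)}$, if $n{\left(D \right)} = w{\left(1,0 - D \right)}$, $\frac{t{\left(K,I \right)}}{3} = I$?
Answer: $\frac{379}{3} \approx 126.33$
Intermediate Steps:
$t{\left(K,I \right)} = 3 I$
$w{\left(L,v \right)} = \frac{L + v}{v}$
$n{\left(D \right)} = - \frac{1 - D}{D}$ ($n{\left(D \right)} = \frac{1 + \left(0 - D\right)}{0 - D} = \frac{1 - D}{\left(-1\right) D} = - \frac{1}{D} \left(1 - D\right) = - \frac{1 - D}{D}$)
$C{\left(16 \right)} - n{\left(t{\left(13,1 \right)} \right)} = 127 - \frac{-1 + 3 \cdot 1}{3 \cdot 1} = 127 - \frac{-1 + 3}{3} = 127 - \frac{1}{3} \cdot 2 = 127 - \frac{2}{3} = \frac{379}{3}$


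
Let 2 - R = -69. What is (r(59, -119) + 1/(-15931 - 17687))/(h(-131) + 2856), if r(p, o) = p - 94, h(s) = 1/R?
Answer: -83540801/6816957186 ≈ -0.012255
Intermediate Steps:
R = 71 (R = 2 - 1*(-69) = 2 + 69 = 71)
h(s) = 1/71
r(p, o) = -94 + p
(r(59, -119) + 1/(-15931 - 17687))/(h(-131) + 2856) = ((-94 + 59) + 1/(-15931 - 17687))/(1/71 + 2856) = (-35 + 1/(-33618))/(202777/71) = (-35 - 1/33618)*(71/202777) = -1176631/33618*71/202777 = -83540801/6816957186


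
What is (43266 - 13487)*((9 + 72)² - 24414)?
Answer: -531644487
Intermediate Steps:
(43266 - 13487)*((9 + 72)² - 24414) = 29779*(81² - 24414) = 29779*(6561 - 24414) = 29779*(-17853) = -531644487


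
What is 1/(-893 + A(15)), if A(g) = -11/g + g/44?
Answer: -660/589639 ≈ -0.0011193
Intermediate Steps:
A(g) = -11/g + g/44 (A(g) = -11/g + g*(1/44) = -11/g + g/44)
1/(-893 + A(15)) = 1/(-893 + (-11/15 + (1/44)*15)) = 1/(-893 + (-11*1/15 + 15/44)) = 1/(-893 + (-11/15 + 15/44)) = 1/(-893 - 259/660) = 1/(-589639/660) = -660/589639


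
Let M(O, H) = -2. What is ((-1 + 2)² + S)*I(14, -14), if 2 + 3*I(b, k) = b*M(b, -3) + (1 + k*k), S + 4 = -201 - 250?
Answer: -75818/3 ≈ -25273.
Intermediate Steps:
S = -455 (S = -4 + (-201 - 250) = -4 - 451 = -455)
I(b, k) = -⅓ - 2*b/3 + k²/3 (I(b, k) = -⅔ + (b*(-2) + (1 + k*k))/3 = -⅔ + (-2*b + (1 + k²))/3 = -⅔ + (1 + k² - 2*b)/3 = -⅔ + (⅓ - 2*b/3 + k²/3) = -⅓ - 2*b/3 + k²/3)
((-1 + 2)² + S)*I(14, -14) = ((-1 + 2)² - 455)*(-⅓ - ⅔*14 + (⅓)*(-14)²) = (1² - 455)*(-⅓ - 28/3 + (⅓)*196) = (1 - 455)*(-⅓ - 28/3 + 196/3) = -454*167/3 = -75818/3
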